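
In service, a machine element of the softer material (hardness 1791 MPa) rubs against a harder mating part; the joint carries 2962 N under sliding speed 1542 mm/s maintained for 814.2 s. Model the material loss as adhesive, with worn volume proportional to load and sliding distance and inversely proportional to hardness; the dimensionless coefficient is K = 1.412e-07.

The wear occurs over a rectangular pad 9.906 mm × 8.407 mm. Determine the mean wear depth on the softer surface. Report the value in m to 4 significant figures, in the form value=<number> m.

Every step carries exact precision, and intermediate values appear rounded; one last rounding to 4 significant figures.
Convert: Sliding speed v = 1542 mm/s = 1.542 m/s. Distance L = v·t = 1.542 m/s × 814.2 s = 1255 m.
Convert: Hardness H = 1791 MPa = 1.791e+09 Pa.
Convert: Pad sides 9.906 mm × 8.407 mm = 0.009906 m × 0.008407 m. Contact area A = 0.009906 m × 0.008407 m = 8.328e-05 m².
Collected in SI base units: W = 2962 N, H = 1.791e+09 Pa, K = 1.412e-07.
Volume removed: V = K·W·L/H = 1.412e-07 · 2962 · 1255 / 1.791e+09 = 2.932e-10 m³.
Depth h = V/A = 2.932e-10 / 8.328e-05 = 3.520e-06 m.

value=3.520e-06 m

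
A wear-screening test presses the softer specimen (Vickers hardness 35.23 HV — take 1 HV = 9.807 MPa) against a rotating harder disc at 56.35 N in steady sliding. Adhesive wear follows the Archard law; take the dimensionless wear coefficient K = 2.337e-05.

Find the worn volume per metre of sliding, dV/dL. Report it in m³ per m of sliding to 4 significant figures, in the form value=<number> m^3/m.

value=3.812e-12 m^3/m

Intermediates are shown rounded; the algebra keeps full precision; a lone final rounding, at four significant figures.
Convert: Hardness H = 35.23 HV × 9.807 MPa/HV = 345.5 MPa = 3.455e+08 Pa.
Expressed in SI base units: W = 56.35 N, H = 3.455e+08 Pa, K = 2.337e-05.
The wear rate dV/dL = K·W/H (independent of L): 2.337e-05 · 56.35 / 3.455e+08 = 3.812e-12 m³/m.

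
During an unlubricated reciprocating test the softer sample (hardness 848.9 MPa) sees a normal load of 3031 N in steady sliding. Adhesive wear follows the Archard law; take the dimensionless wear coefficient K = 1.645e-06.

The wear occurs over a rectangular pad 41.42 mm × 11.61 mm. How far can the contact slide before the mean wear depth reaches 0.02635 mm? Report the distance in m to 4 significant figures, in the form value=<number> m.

value=2157 m

Each operation keeps full precision; the intermediates appear rounded; one last rounding: 4 significant digits.
Convert: Hardness H = 848.9 MPa = 8.489e+08 Pa.
Convert: Pad sides 41.42 mm × 11.61 mm = 0.04142 m × 0.01161 m. Contact area A = 0.04142 m × 0.01161 m = 4.809e-04 m².
Convert: Depth limit h_lim = 0.02635 mm = 2.635e-05 m.
In SI base units, W = 3031 N, H = 8.489e+08 Pa, K = 1.645e-06.
At the depth limit, V_lim = h_lim·A = 2.635e-05 · 4.809e-04 = 1.267e-08 m³.
So the life L = V_lim·H/(K·W) = 1.267e-08 · 8.489e+08 / (1.645e-06 · 3031) = 2157 m.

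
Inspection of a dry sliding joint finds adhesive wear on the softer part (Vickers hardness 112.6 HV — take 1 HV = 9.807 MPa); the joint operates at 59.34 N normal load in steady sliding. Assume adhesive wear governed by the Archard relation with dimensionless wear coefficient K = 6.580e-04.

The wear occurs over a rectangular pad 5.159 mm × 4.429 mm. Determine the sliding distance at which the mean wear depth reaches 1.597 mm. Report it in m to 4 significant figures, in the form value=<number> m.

The computation keeps full float precision, and shown intermediates are rounded; rounded just once to 4 significant figures.
Convert: Hardness H = 112.6 HV × 9.807 MPa/HV = 1104 MPa = 1.104e+09 Pa.
Convert: Pad sides 5.159 mm × 4.429 mm = 0.005159 m × 0.004429 m. Contact area A = 0.005159 m × 0.004429 m = 2.285e-05 m².
Convert: Depth limit h_lim = 1.597 mm = 0.001597 m.
Restated in SI base units: W = 59.34 N, H = 1.104e+09 Pa, K = 6.580e-04.
Wearable volume V_lim = h_lim·A = 0.001597 · 2.285e-05 = 3.649e-08 m³.
Sliding life L = V_lim·H/(K·W) = 3.649e-08 · 1.104e+09 / (6.580e-04 · 59.34) = 1032 m.

value=1032 m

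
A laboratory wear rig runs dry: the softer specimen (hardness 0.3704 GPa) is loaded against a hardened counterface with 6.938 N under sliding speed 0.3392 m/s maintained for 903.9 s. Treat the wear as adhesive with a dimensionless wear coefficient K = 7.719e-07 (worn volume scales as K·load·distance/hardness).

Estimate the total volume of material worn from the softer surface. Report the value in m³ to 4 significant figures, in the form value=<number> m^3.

All working math maintains full precision; intermediates are printed rounded; rounded just once to four significant digits.
The distance L = v·t = 0.3392 m/s × 903.9 s = 306.6 m.
Hardness H = 0.3704 GPa = 3.704e+08 Pa.
SI base units throughout: W = 6.938 N, H = 3.704e+08 Pa, K = 7.719e-07.
Apply Archard: V = K·W·L/H = 7.719e-07 · 6.938 · 306.6 / 3.704e+08 = 4.433e-12 m³.

value=4.433e-12 m^3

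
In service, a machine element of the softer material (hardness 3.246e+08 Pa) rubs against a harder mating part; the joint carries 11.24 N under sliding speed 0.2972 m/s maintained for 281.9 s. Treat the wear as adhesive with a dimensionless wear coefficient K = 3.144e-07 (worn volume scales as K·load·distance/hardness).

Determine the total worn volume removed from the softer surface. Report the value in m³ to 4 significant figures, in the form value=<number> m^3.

Intermediates are shown rounded — all arithmetic maintains full precision, and a single final rounding to 4 significant figures.
Path length L = v·t = 0.2972 m/s × 281.9 s = 83.78 m.
As SI base values: W = 11.24 N, H = 3.246e+08 Pa, K = 3.144e-07.
The Archard volume V = K·W·L/H = 3.144e-07 · 11.24 · 83.78 / 3.246e+08 = 9.121e-13 m³.

value=9.121e-13 m^3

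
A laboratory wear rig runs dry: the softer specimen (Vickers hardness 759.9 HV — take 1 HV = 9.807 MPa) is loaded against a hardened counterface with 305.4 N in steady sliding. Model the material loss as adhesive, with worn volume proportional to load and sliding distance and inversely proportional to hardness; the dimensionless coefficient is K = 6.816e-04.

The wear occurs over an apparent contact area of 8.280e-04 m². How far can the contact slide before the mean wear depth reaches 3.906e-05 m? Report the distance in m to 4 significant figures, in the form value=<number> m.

value=1158 m

Printed values are rounded; all arithmetic carries exact precision — one final rounding to four significant digits.
Hardness H = 759.9 HV × 9.807 MPa/HV = 7452 MPa = 7.452e+09 Pa.
Collected in SI base units: W = 305.4 N, H = 7.452e+09 Pa, K = 6.816e-04.
Wearable volume V_lim = h_lim·A = 3.906e-05 · 8.280e-04 = 3.234e-08 m³.
Thus life L = V_lim·H/(K·W) = 3.234e-08 · 7.452e+09 / (6.816e-04 · 305.4) = 1158 m.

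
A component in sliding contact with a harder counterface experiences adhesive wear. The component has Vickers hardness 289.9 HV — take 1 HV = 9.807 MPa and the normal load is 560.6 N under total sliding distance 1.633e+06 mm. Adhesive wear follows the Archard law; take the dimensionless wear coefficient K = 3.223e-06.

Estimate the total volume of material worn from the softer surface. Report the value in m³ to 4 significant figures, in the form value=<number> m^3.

value=1.038e-09 m^3

Intermediate values are printed rounded — every step holds exact precision. Rounded just once to 4 significant digits.
The distance L = 1.633e+06 mm = 1633 m.
Hardness H = 289.9 HV × 9.807 MPa/HV = 2843 MPa = 2.843e+09 Pa.
Restated in SI base units: W = 560.6 N, H = 2.843e+09 Pa, K = 3.223e-06.
Volume removed: V = K·W·L/H = 3.223e-06 · 560.6 · 1633 / 2.843e+09 = 1.038e-09 m³.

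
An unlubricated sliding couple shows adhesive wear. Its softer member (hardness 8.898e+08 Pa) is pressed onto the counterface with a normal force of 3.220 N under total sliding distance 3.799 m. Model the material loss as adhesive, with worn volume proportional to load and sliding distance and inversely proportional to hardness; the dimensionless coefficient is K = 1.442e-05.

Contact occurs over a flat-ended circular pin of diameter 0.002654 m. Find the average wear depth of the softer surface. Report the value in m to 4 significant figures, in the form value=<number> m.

value=3.583e-08 m

The computation keeps full float precision; quoted intermediates are rounded, and one last rounding: 4 significant figures.
Contact area A = π·d²/4 = π·(0.002654 m)²/4 = 5.532e-06 m².
Expressed in SI base units: W = 3.220 N, H = 8.898e+08 Pa, K = 1.442e-05.
Archard volume V = K·W·L/H = 1.442e-05 · 3.220 · 3.799 / 8.898e+08 = 1.982e-13 m³.
Wear depth h = V/A = 1.982e-13 / 5.532e-06 = 3.583e-08 m.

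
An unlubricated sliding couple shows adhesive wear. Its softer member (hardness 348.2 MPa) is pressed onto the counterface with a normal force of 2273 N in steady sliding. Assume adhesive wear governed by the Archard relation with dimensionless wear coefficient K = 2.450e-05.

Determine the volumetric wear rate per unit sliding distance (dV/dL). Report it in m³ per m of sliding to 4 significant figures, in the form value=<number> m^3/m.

value=1.599e-10 m^3/m

Displayed values are rounded. Every step holds full precision, and rounded just once to 4 significant digits.
Hardness H = 348.2 MPa = 3.482e+08 Pa.
As SI base values: W = 2273 N, H = 3.482e+08 Pa, K = 2.450e-05.
Volumetric rate dV/dL = K·W/H, per unit distance: 2.450e-05 · 2273 / 3.482e+08 = 1.599e-10 m³/m.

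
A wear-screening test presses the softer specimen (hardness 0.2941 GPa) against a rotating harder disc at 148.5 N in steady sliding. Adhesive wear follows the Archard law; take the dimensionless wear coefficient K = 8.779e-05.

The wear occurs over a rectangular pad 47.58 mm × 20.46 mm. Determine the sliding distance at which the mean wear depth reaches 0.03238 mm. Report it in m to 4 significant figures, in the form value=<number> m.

value=711.1 m

Intermediate values are printed rounded. The algebra carries full float precision — a single final rounding to 4 significant figures.
Convert: Hardness H = 0.2941 GPa = 2.941e+08 Pa.
Convert: Pad sides 47.58 mm × 20.46 mm = 0.04758 m × 0.02046 m. Contact area A = 0.04758 m × 0.02046 m = 9.735e-04 m².
Convert: Depth limit h_lim = 0.03238 mm = 3.238e-05 m.
Expressed in SI base units: W = 148.5 N, H = 2.941e+08 Pa, K = 8.779e-05.
Limit volume V_lim = h_lim·A = 3.238e-05 · 9.735e-04 = 3.152e-08 m³.
Inverting, life L = V_lim·H/(K·W) = 3.152e-08 · 2.941e+08 / (8.779e-05 · 148.5) = 711.1 m.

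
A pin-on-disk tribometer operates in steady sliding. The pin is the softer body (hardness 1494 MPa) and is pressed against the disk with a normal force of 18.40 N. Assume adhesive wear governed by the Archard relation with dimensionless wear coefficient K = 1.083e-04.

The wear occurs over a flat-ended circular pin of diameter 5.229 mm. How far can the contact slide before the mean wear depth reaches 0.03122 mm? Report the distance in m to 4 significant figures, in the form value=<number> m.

Intermediate values are printed rounded, and all arithmetic maintains full precision. Rounded just once: 4 significant figures.
Hardness H = 1494 MPa = 1.494e+09 Pa.
Pin diameter d = 5.229 mm = 0.005229 m. Contact area A = π·d²/4 = π·(0.005229 m)²/4 = 2.147e-05 m².
Depth limit h_lim = 0.03122 mm = 3.122e-05 m.
SI base units throughout: W = 18.40 N, H = 1.494e+09 Pa, K = 1.083e-04.
Allowed volume V_lim = h_lim·A = 3.122e-05 · 2.147e-05 = 6.704e-10 m³.
Life L = V_lim·H/(K·W) = 6.704e-10 · 1.494e+09 / (1.083e-04 · 18.40) = 502.6 m.

value=502.6 m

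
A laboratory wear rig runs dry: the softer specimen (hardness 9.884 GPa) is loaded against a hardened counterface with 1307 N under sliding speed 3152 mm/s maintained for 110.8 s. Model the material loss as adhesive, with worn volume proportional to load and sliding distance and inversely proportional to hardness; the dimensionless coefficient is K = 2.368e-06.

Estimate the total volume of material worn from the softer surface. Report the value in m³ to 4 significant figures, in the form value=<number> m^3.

Printed values are rounded, and every step carries full float precision, and one last rounding to 4 significant figures.
Sliding speed v = 3152 mm/s = 3.152 m/s. Distance L = v·t = 3.152 m/s × 110.8 s = 349.2 m.
Hardness H = 9.884 GPa = 9.884e+09 Pa.
Restated in SI base units: W = 1307 N, H = 9.884e+09 Pa, K = 2.368e-06.
Worn volume V = K·W·L/H = 2.368e-06 · 1307 · 349.2 / 9.884e+09 = 1.094e-10 m³.

value=1.094e-10 m^3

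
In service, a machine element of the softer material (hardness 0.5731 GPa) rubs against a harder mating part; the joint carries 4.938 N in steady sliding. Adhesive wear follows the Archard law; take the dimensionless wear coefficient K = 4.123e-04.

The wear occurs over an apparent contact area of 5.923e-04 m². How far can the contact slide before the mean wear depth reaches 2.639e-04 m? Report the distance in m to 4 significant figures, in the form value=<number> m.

Every step holds exact precision. The intermediates are shown rounded; rounded once at the end: four significant digits.
Convert: Hardness H = 0.5731 GPa = 5.731e+08 Pa.
SI base units throughout: W = 4.938 N, H = 5.731e+08 Pa, K = 4.123e-04.
At the depth limit, V_lim = h_lim·A = 2.639e-04 · 5.923e-04 = 1.563e-07 m³.
Life L = V_lim·H/(K·W) = 1.563e-07 · 5.731e+08 / (4.123e-04 · 4.938) = 4.400e+04 m.

value=4.400e+04 m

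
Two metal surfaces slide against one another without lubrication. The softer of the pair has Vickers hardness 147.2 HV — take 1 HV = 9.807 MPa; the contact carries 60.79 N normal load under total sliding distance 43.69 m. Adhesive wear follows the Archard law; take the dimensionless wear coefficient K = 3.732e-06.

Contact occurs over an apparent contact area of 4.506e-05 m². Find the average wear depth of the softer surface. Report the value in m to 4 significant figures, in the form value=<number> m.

value=1.524e-07 m

Printed values are rounded — all working math keeps full precision — a single final rounding to 4 significant digits.
Convert: Hardness H = 147.2 HV × 9.807 MPa/HV = 1444 MPa = 1.444e+09 Pa.
Working in SI base units: W = 60.79 N, H = 1.444e+09 Pa, K = 3.732e-06.
By Archard's law, V = K·W·L/H = 3.732e-06 · 60.79 · 43.69 / 1.444e+09 = 6.866e-12 m³.
Mean depth h = V/A = 6.866e-12 / 4.506e-05 = 1.524e-07 m.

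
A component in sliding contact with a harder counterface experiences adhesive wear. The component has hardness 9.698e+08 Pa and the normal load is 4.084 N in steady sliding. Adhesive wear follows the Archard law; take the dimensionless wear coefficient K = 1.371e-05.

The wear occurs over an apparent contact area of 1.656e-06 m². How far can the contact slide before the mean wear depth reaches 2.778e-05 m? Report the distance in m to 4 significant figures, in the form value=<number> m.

All arithmetic carries full precision, and intermediates are displayed rounded — a single final rounding: 4 significant digits.
Collected in SI base units: W = 4.084 N, H = 9.698e+08 Pa, K = 1.371e-05.
Wearable volume V_lim = h_lim·A = 2.778e-05 · 1.656e-06 = 4.600e-11 m³.
Thus life L = V_lim·H/(K·W) = 4.600e-11 · 9.698e+08 / (1.371e-05 · 4.084) = 796.8 m.

value=796.8 m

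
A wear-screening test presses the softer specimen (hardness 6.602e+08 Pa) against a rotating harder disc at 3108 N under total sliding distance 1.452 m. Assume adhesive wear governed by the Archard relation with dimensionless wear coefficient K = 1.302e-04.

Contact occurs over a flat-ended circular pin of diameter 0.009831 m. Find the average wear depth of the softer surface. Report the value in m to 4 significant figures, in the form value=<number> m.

value=1.172e-05 m

Intermediates are shown rounded. Each operation runs at exact precision, and rounded once at the end to 4 significant digits.
Contact area A = π·d²/4 = π·(0.009831 m)²/4 = 7.591e-05 m².
Collected in SI base units: W = 3108 N, H = 6.602e+08 Pa, K = 1.302e-04.
Worn volume V = K·W·L/H = 1.302e-04 · 3108 · 1.452 / 6.602e+08 = 8.900e-10 m³.
Depth h = V/A = 8.900e-10 / 7.591e-05 = 1.172e-05 m.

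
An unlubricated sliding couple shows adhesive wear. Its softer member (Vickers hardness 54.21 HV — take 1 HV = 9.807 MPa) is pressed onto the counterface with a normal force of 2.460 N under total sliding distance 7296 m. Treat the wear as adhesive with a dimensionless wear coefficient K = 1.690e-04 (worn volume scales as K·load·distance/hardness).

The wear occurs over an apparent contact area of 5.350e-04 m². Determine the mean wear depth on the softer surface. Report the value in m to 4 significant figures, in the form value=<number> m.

value=1.066e-05 m

Each operation holds exact precision — intermediates are displayed rounded — rounded once at the end to four significant digits.
Hardness H = 54.21 HV × 9.807 MPa/HV = 531.6 MPa = 5.316e+08 Pa.
Working in SI base units: W = 2.460 N, H = 5.316e+08 Pa, K = 1.690e-04.
Worn volume V = K·W·L/H = 1.690e-04 · 2.460 · 7296 / 5.316e+08 = 5.705e-09 m³.
Mean wear depth h = V/A = 5.705e-09 / 5.350e-04 = 1.066e-05 m.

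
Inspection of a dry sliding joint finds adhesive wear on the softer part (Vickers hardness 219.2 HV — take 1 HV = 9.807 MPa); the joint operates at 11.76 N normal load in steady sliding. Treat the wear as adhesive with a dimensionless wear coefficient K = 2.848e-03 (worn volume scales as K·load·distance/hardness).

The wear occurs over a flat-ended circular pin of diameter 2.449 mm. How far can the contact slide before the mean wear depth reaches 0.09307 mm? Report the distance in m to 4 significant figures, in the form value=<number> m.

value=28.14 m

All arithmetic runs at full float precision. Printed values are rounded, and a single final rounding: four significant figures.
Hardness H = 219.2 HV × 9.807 MPa/HV = 2150 MPa = 2.150e+09 Pa.
Pin diameter d = 2.449 mm = 0.002449 m. Contact area A = π·d²/4 = π·(0.002449 m)²/4 = 4.711e-06 m².
Depth limit h_lim = 0.09307 mm = 9.307e-05 m.
In SI base units, W = 11.76 N, H = 2.150e+09 Pa, K = 2.848e-03.
Allowed volume V_lim = h_lim·A = 9.307e-05 · 4.711e-06 = 4.384e-10 m³.
Inverting, life L = V_lim·H/(K·W) = 4.384e-10 · 2.150e+09 / (2.848e-03 · 11.76) = 28.14 m.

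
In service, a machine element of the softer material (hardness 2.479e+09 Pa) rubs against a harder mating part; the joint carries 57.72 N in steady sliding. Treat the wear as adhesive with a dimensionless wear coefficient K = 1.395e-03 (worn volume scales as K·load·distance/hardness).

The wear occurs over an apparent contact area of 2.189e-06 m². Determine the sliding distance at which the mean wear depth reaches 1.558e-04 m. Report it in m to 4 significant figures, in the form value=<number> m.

Intermediates are displayed rounded. All working math carries exact precision. Rounded just once: 4 significant digits.
Collected in SI base units: W = 57.72 N, H = 2.479e+09 Pa, K = 1.395e-03.
At the depth limit, V_lim = h_lim·A = 1.558e-04 · 2.189e-06 = 3.410e-10 m³.
Thus life L = V_lim·H/(K·W) = 3.410e-10 · 2.479e+09 / (1.395e-03 · 57.72) = 10.50 m.

value=10.50 m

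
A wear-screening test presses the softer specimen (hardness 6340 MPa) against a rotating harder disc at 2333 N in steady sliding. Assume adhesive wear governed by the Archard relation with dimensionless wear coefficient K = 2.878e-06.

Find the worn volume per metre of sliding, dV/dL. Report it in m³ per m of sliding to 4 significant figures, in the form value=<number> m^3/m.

value=1.059e-12 m^3/m

Intermediate values are displayed rounded, and every step maintains full float precision. Rounded just once, at 4 significant digits.
Convert: Hardness H = 6340 MPa = 6.340e+09 Pa.
Working in SI base units: W = 2333 N, H = 6.340e+09 Pa, K = 2.878e-06.
Wear rate dV/dL = K·W/H — distance-free: 2.878e-06 · 2333 / 6.340e+09 = 1.059e-12 m³/m.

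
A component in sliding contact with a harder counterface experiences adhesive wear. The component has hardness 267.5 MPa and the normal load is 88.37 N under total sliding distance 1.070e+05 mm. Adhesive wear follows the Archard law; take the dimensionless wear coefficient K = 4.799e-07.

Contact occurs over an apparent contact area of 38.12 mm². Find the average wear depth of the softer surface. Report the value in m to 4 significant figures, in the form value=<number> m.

Intermediate values are printed rounded — every step maintains full float precision — one last rounding, at 4 significant digits.
Convert: Distance L = 1.070e+05 mm = 107.0 m.
Convert: Hardness H = 267.5 MPa = 2.675e+08 Pa.
Convert: Contact area A = 38.12 mm² = 3.812e-05 m².
Restated in SI base units: W = 88.37 N, H = 2.675e+08 Pa, K = 4.799e-07.
Worn volume V = K·W·L/H = 4.799e-07 · 88.37 · 107.0 / 2.675e+08 = 1.696e-11 m³.
Average depth h = V/A = 1.696e-11 / 3.812e-05 = 4.450e-07 m.

value=4.450e-07 m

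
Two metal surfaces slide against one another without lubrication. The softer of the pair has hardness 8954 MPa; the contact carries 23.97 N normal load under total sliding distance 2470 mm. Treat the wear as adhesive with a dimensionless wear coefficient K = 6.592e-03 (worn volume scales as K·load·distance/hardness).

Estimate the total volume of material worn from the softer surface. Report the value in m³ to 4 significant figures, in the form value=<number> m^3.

value=4.359e-11 m^3

Printed values are rounded. The algebra keeps full float precision. Rounded just once: 4 significant figures.
Convert: Path length L = 2470 mm = 2.470 m.
Convert: Hardness H = 8954 MPa = 8.954e+09 Pa.
As SI base values: W = 23.97 N, H = 8.954e+09 Pa, K = 6.592e-03.
Volume removed: V = K·W·L/H = 6.592e-03 · 23.97 · 2.470 / 8.954e+09 = 4.359e-11 m³.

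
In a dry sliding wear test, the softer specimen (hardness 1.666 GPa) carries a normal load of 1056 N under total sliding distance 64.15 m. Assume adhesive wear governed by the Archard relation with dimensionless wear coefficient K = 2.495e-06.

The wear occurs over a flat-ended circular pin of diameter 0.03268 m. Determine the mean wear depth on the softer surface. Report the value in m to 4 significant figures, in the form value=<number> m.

value=1.209e-07 m

Intermediates are displayed rounded — each operation maintains full float precision. Rounded just once, at four significant figures.
Hardness H = 1.666 GPa = 1.666e+09 Pa.
Contact area A = π·d²/4 = π·(0.03268 m)²/4 = 8.388e-04 m².
Restated in SI base units: W = 1056 N, H = 1.666e+09 Pa, K = 2.495e-06.
The Archard volume V = K·W·L/H = 2.495e-06 · 1056 · 64.15 / 1.666e+09 = 1.015e-10 m³.
Average depth h = V/A = 1.015e-10 / 8.388e-04 = 1.209e-07 m.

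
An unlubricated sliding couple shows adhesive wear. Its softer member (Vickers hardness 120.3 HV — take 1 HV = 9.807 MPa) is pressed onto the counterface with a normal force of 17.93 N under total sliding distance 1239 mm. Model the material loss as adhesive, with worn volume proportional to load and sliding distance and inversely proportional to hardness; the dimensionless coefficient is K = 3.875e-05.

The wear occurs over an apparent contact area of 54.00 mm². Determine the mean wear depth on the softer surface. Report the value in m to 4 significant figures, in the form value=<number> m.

All working math keeps full precision, and intermediate values are printed rounded — rounded once at the end to 4 significant figures.
Sliding distance L = 1239 mm = 1.239 m.
Hardness H = 120.3 HV × 9.807 MPa/HV = 1180 MPa = 1.180e+09 Pa.
Contact area A = 54.00 mm² = 5.400e-05 m².
In SI base units, W = 17.93 N, H = 1.180e+09 Pa, K = 3.875e-05.
Archard relation: V = K·W·L/H = 3.875e-05 · 17.93 · 1.239 / 1.180e+09 = 7.297e-13 m³.
Depth h = V/A = 7.297e-13 / 5.400e-05 = 1.351e-08 m.

value=1.351e-08 m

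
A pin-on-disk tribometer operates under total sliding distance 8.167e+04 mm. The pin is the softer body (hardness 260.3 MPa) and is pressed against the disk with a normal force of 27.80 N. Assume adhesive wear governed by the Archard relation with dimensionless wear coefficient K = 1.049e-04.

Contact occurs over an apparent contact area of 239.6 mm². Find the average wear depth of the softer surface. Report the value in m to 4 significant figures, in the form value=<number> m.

value=3.819e-06 m

The algebra holds full precision — quoted intermediates are rounded, and rounded just once to 4 significant digits.
Convert: Sliding distance L = 8.167e+04 mm = 81.67 m.
Convert: Hardness H = 260.3 MPa = 2.603e+08 Pa.
Convert: Contact area A = 239.6 mm² = 2.396e-04 m².
SI base units throughout: W = 27.80 N, H = 2.603e+08 Pa, K = 1.049e-04.
Apply Archard: V = K·W·L/H = 1.049e-04 · 27.80 · 81.67 / 2.603e+08 = 9.150e-10 m³.
Depth of wear h = V/A = 9.150e-10 / 2.396e-04 = 3.819e-06 m.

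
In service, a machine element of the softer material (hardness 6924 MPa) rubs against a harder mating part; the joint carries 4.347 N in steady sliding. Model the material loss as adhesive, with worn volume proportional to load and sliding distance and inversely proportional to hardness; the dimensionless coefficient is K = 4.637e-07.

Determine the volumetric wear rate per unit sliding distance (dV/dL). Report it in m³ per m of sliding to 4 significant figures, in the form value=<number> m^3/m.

value=2.911e-16 m^3/m

Printed values are rounded — all arithmetic carries exact precision — a lone final rounding: 4 significant figures.
Hardness H = 6924 MPa = 6.924e+09 Pa.
Expressed in SI base units: W = 4.347 N, H = 6.924e+09 Pa, K = 4.637e-07.
Sliding wear rate dV/dL = K·W/H (independent of L): 4.637e-07 · 4.347 / 6.924e+09 = 2.911e-16 m³/m.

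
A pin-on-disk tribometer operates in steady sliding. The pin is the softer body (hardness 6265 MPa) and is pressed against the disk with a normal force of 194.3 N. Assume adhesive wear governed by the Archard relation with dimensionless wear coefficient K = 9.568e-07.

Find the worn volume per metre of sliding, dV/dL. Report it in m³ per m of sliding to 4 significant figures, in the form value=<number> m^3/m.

value=2.967e-14 m^3/m

Displayed values are rounded; all arithmetic holds exact precision, and a lone final rounding: 4 significant digits.
Convert: Hardness H = 6265 MPa = 6.265e+09 Pa.
SI base units throughout: W = 194.3 N, H = 6.265e+09 Pa, K = 9.568e-07.
Wear rate dV/dL = K·W/H — distance-free: 9.568e-07 · 194.3 / 6.265e+09 = 2.967e-14 m³/m.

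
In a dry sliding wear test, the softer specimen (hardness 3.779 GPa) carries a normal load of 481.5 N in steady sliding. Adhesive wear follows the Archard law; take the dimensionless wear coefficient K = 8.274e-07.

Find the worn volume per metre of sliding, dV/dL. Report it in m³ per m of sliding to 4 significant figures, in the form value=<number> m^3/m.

value=1.054e-13 m^3/m

The algebra holds full precision. Shown intermediates are rounded — a single final rounding, at four significant digits.
Convert: Hardness H = 3.779 GPa = 3.779e+09 Pa.
As SI base values: W = 481.5 N, H = 3.779e+09 Pa, K = 8.274e-07.
The wear rate dV/dL = K·W/H, per unit distance: 8.274e-07 · 481.5 / 3.779e+09 = 1.054e-13 m³/m.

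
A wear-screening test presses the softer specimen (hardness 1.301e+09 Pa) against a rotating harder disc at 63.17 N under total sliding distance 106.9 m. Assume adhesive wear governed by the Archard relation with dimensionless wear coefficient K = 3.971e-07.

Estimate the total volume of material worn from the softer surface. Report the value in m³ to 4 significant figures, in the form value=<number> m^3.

value=2.061e-12 m^3

Every step maintains exact precision — intermediates are displayed rounded, and rounded once at the end: four significant digits.
Expressed in SI base units: W = 63.17 N, H = 1.301e+09 Pa, K = 3.971e-07.
Worn volume V = K·W·L/H = 3.971e-07 · 63.17 · 106.9 / 1.301e+09 = 2.061e-12 m³.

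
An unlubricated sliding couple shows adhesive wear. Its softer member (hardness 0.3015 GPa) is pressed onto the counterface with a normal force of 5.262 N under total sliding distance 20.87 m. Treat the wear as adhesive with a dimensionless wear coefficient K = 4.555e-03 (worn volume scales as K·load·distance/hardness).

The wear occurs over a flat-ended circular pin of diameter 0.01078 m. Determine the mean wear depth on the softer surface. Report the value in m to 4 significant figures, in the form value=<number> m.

Each operation maintains full precision. The intermediates appear rounded. Rounded once at the end to 4 significant figures.
Convert: Hardness H = 0.3015 GPa = 3.015e+08 Pa.
Convert: Contact area A = π·d²/4 = π·(0.01078 m)²/4 = 9.127e-05 m².
SI base units throughout: W = 5.262 N, H = 3.015e+08 Pa, K = 4.555e-03.
The Archard volume V = K·W·L/H = 4.555e-03 · 5.262 · 20.87 / 3.015e+08 = 1.659e-09 m³.
Mean depth h = V/A = 1.659e-09 / 9.127e-05 = 1.818e-05 m.

value=1.818e-05 m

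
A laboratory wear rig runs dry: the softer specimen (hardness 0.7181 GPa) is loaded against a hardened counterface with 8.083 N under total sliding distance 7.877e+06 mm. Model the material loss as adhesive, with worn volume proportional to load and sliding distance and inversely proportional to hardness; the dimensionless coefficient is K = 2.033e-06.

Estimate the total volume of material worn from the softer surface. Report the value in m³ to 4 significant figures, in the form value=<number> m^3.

Displayed values are rounded, and the algebra runs at full precision; rounded just once to four significant figures.
Distance covered L = 7.877e+06 mm = 7877 m.
Hardness H = 0.7181 GPa = 7.181e+08 Pa.
In SI base units, W = 8.083 N, H = 7.181e+08 Pa, K = 2.033e-06.
Archard volume V = K·W·L/H = 2.033e-06 · 8.083 · 7877 / 7.181e+08 = 1.803e-10 m³.

value=1.803e-10 m^3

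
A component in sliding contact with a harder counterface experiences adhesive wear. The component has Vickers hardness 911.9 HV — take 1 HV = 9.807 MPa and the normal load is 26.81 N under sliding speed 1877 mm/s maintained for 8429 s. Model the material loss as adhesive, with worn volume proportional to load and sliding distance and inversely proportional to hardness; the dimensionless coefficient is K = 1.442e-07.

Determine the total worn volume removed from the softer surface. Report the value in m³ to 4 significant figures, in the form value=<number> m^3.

value=6.839e-12 m^3

Shown intermediates are rounded — every step runs at full precision; rounded once at the end, at four significant figures.
Convert: Sliding speed v = 1877 mm/s = 1.877 m/s. The distance L = v·t = 1.877 m/s × 8429 s = 1.582e+04 m.
Convert: Hardness H = 911.9 HV × 9.807 MPa/HV = 8943 MPa = 8.943e+09 Pa.
Expressed in SI base units: W = 26.81 N, H = 8.943e+09 Pa, K = 1.442e-07.
Worn volume V = K·W·L/H = 1.442e-07 · 26.81 · 1.582e+04 / 8.943e+09 = 6.839e-12 m³.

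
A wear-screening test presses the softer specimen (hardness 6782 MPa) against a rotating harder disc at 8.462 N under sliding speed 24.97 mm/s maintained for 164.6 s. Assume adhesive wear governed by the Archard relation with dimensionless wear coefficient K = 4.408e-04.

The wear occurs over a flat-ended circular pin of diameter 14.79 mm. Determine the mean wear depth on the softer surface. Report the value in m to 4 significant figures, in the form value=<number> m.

The intermediates are shown rounded, and the computation holds exact precision. Rounded once at the end to four significant figures.
Convert: Sliding speed v = 24.97 mm/s = 0.02497 m/s. Path length L = v·t = 0.02497 m/s × 164.6 s = 4.110 m.
Convert: Hardness H = 6782 MPa = 6.782e+09 Pa.
Convert: Pin diameter d = 14.79 mm = 0.01479 m. Contact area A = π·d²/4 = π·(0.01479 m)²/4 = 1.718e-04 m².
SI base units throughout: W = 8.462 N, H = 6.782e+09 Pa, K = 4.408e-04.
The Archard volume V = K·W·L/H = 4.408e-04 · 8.462 · 4.110 / 6.782e+09 = 2.261e-12 m³.
Average depth h = V/A = 2.261e-12 / 1.718e-04 = 1.316e-08 m.

value=1.316e-08 m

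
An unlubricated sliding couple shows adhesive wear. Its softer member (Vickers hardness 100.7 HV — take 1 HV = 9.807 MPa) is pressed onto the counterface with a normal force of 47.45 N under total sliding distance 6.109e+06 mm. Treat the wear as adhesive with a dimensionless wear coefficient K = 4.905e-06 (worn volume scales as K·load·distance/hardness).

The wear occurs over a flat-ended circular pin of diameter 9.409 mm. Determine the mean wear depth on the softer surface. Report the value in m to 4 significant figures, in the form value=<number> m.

value=2.071e-05 m

The algebra runs at full float precision — intermediates appear rounded, and one last rounding: 4 significant figures.
Convert: Path length L = 6.109e+06 mm = 6109 m.
Convert: Hardness H = 100.7 HV × 9.807 MPa/HV = 987.6 MPa = 9.876e+08 Pa.
Convert: Pin diameter d = 9.409 mm = 0.009409 m. Contact area A = π·d²/4 = π·(0.009409 m)²/4 = 6.953e-05 m².
In SI base units, W = 47.45 N, H = 9.876e+08 Pa, K = 4.905e-06.
The Archard volume V = K·W·L/H = 4.905e-06 · 47.45 · 6109 / 9.876e+08 = 1.440e-09 m³.
Depth h = V/A = 1.440e-09 / 6.953e-05 = 2.071e-05 m.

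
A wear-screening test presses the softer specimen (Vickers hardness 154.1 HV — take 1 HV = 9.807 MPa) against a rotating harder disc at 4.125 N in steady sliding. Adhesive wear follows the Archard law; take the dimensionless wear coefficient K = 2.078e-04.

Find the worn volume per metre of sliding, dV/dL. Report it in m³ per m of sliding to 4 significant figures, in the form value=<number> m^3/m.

value=5.672e-13 m^3/m

The intermediates are printed rounded; each operation keeps full precision. Rounded once at the end, at 4 significant figures.
Convert: Hardness H = 154.1 HV × 9.807 MPa/HV = 1511 MPa = 1.511e+09 Pa.
As SI base values: W = 4.125 N, H = 1.511e+09 Pa, K = 2.078e-04.
Sliding wear rate dV/dL = K·W/H, so: 2.078e-04 · 4.125 / 1.511e+09 = 5.672e-13 m³/m.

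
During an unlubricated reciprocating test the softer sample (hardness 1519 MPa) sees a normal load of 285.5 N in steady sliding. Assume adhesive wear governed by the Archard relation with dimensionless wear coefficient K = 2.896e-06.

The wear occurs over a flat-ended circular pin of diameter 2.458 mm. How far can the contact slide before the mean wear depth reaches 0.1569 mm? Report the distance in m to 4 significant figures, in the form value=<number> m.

value=1368 m

Intermediates appear rounded. Every step keeps full float precision; rounded just once, at 4 significant digits.
Convert: Hardness H = 1519 MPa = 1.519e+09 Pa.
Convert: Pin diameter d = 2.458 mm = 0.002458 m. Contact area A = π·d²/4 = π·(0.002458 m)²/4 = 4.745e-06 m².
Convert: Depth limit h_lim = 0.1569 mm = 1.569e-04 m.
In SI base units: W = 285.5 N, H = 1.519e+09 Pa, K = 2.896e-06.
Volume at the limit: V_lim = h_lim·A = 1.569e-04 · 4.745e-06 = 7.445e-10 m³.
Inverting, life L = V_lim·H/(K·W) = 7.445e-10 · 1.519e+09 / (2.896e-06 · 285.5) = 1368 m.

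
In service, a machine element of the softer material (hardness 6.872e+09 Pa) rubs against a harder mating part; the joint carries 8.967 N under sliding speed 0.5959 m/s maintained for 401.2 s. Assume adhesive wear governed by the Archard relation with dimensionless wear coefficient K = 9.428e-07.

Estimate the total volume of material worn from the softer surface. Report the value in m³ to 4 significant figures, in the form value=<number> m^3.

Every step carries full float precision — intermediates appear rounded, and one last rounding to 4 significant digits.
Convert: The distance L = v·t = 0.5959 m/s × 401.2 s = 239.1 m.
SI base units throughout: W = 8.967 N, H = 6.872e+09 Pa, K = 9.428e-07.
The Archard volume V = K·W·L/H = 9.428e-07 · 8.967 · 239.1 / 6.872e+09 = 2.941e-13 m³.

value=2.941e-13 m^3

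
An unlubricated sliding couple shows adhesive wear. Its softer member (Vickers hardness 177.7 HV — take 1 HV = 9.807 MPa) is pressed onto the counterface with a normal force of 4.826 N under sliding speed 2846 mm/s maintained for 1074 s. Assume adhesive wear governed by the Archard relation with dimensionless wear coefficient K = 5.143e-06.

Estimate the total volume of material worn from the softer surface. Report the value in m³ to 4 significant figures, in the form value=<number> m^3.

value=4.353e-11 m^3

Each operation holds full precision, and the intermediates are displayed rounded. Rounded once at the end: 4 significant figures.
Convert: Sliding speed v = 2846 mm/s = 2.846 m/s. Distance L = v·t = 2.846 m/s × 1074 s = 3057 m.
Convert: Hardness H = 177.7 HV × 9.807 MPa/HV = 1743 MPa = 1.743e+09 Pa.
As SI base values: W = 4.826 N, H = 1.743e+09 Pa, K = 5.143e-06.
Archard relation: V = K·W·L/H = 5.143e-06 · 4.826 · 3057 / 1.743e+09 = 4.353e-11 m³.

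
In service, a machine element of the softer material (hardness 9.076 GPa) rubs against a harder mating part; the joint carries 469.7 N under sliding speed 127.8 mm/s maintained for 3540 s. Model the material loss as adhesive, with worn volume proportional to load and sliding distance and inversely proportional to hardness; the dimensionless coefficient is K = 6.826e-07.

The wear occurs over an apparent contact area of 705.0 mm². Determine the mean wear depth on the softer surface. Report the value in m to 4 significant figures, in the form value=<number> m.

Every step runs at full float precision; the intermediates are printed rounded — rounded just once, at four significant digits.
Convert: Sliding speed v = 127.8 mm/s = 0.1278 m/s. The distance L = v·t = 0.1278 m/s × 3540 s = 452.4 m.
Convert: Hardness H = 9.076 GPa = 9.076e+09 Pa.
Convert: Contact area A = 705.0 mm² = 7.050e-04 m².
In SI base units: W = 469.7 N, H = 9.076e+09 Pa, K = 6.826e-07.
The Archard volume V = K·W·L/H = 6.826e-07 · 469.7 · 452.4 / 9.076e+09 = 1.598e-11 m³.
Mean wear depth h = V/A = 1.598e-11 / 7.050e-04 = 2.267e-08 m.

value=2.267e-08 m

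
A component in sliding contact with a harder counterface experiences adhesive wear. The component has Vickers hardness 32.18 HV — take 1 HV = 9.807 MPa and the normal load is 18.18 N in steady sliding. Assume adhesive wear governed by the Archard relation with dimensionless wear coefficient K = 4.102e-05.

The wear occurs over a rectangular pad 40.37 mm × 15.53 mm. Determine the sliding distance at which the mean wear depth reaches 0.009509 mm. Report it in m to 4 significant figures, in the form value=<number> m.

The intermediates are printed rounded. The algebra keeps exact precision, and a single final rounding, at four significant digits.
Convert: Hardness H = 32.18 HV × 9.807 MPa/HV = 315.6 MPa = 3.156e+08 Pa.
Convert: Pad sides 40.37 mm × 15.53 mm = 0.04037 m × 0.01553 m. Contact area A = 0.04037 m × 0.01553 m = 6.269e-04 m².
Convert: Depth limit h_lim = 0.009509 mm = 9.509e-06 m.
In SI base units, W = 18.18 N, H = 3.156e+08 Pa, K = 4.102e-05.
Permissible volume V_lim = h_lim·A = 9.509e-06 · 6.269e-04 = 5.962e-09 m³.
Life L = V_lim·H/(K·W) = 5.962e-09 · 3.156e+08 / (4.102e-05 · 18.18) = 2523 m.

value=2523 m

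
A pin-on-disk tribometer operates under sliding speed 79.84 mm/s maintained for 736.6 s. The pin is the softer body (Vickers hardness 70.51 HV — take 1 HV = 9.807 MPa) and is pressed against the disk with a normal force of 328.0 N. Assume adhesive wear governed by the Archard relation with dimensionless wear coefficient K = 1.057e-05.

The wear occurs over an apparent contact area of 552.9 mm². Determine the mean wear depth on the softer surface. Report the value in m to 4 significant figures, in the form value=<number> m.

The intermediates are printed rounded; all working math keeps exact precision, and a single final rounding to four significant figures.
Sliding speed v = 79.84 mm/s = 0.07984 m/s. Total distance L = v·t = 0.07984 m/s × 736.6 s = 58.81 m.
Hardness H = 70.51 HV × 9.807 MPa/HV = 691.5 MPa = 6.915e+08 Pa.
Contact area A = 552.9 mm² = 5.529e-04 m².
As SI base values: W = 328.0 N, H = 6.915e+08 Pa, K = 1.057e-05.
Apply Archard: V = K·W·L/H = 1.057e-05 · 328.0 · 58.81 / 6.915e+08 = 2.949e-10 m³.
Depth h = V/A = 2.949e-10 / 5.529e-04 = 5.333e-07 m.

value=5.333e-07 m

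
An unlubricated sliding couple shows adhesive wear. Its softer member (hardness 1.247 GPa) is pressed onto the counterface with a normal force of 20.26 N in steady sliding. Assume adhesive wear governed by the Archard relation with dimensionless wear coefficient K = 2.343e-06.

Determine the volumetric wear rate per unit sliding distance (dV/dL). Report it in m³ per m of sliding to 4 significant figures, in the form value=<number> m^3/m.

All working math holds full precision, and the intermediates are displayed rounded, and one last rounding: 4 significant figures.
Hardness H = 1.247 GPa = 1.247e+09 Pa.
Working in SI base units: W = 20.26 N, H = 1.247e+09 Pa, K = 2.343e-06.
Wear rate dV/dL = K·W/H, per unit distance: 2.343e-06 · 20.26 / 1.247e+09 = 3.807e-14 m³/m.

value=3.807e-14 m^3/m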